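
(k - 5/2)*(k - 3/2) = k^2 - 4*k + 15/4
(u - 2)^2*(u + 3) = u^3 - u^2 - 8*u + 12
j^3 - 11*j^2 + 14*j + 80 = (j - 8)*(j - 5)*(j + 2)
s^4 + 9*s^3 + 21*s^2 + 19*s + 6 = (s + 1)^3*(s + 6)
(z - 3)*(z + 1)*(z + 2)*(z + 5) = z^4 + 5*z^3 - 7*z^2 - 41*z - 30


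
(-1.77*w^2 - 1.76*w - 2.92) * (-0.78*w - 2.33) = 1.3806*w^3 + 5.4969*w^2 + 6.3784*w + 6.8036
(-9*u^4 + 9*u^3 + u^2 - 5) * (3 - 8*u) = 72*u^5 - 99*u^4 + 19*u^3 + 3*u^2 + 40*u - 15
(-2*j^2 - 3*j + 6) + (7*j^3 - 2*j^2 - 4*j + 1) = 7*j^3 - 4*j^2 - 7*j + 7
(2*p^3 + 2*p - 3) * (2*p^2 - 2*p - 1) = 4*p^5 - 4*p^4 + 2*p^3 - 10*p^2 + 4*p + 3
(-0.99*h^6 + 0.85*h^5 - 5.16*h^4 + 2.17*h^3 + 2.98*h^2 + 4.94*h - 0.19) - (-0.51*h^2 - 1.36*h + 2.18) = -0.99*h^6 + 0.85*h^5 - 5.16*h^4 + 2.17*h^3 + 3.49*h^2 + 6.3*h - 2.37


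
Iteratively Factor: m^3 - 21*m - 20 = (m + 4)*(m^2 - 4*m - 5) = (m - 5)*(m + 4)*(m + 1)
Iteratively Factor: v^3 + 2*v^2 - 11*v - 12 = (v - 3)*(v^2 + 5*v + 4) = (v - 3)*(v + 4)*(v + 1)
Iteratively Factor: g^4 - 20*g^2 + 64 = (g + 4)*(g^3 - 4*g^2 - 4*g + 16) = (g + 2)*(g + 4)*(g^2 - 6*g + 8) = (g - 4)*(g + 2)*(g + 4)*(g - 2)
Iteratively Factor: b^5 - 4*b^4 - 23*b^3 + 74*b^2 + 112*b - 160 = (b - 5)*(b^4 + b^3 - 18*b^2 - 16*b + 32) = (b - 5)*(b + 2)*(b^3 - b^2 - 16*b + 16) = (b - 5)*(b - 1)*(b + 2)*(b^2 - 16) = (b - 5)*(b - 4)*(b - 1)*(b + 2)*(b + 4)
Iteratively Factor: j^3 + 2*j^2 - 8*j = (j + 4)*(j^2 - 2*j) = j*(j + 4)*(j - 2)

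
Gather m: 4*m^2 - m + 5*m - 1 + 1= 4*m^2 + 4*m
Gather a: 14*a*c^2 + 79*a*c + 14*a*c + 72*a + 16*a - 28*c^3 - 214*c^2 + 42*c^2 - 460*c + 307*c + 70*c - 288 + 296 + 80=a*(14*c^2 + 93*c + 88) - 28*c^3 - 172*c^2 - 83*c + 88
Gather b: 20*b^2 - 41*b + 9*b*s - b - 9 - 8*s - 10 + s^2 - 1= 20*b^2 + b*(9*s - 42) + s^2 - 8*s - 20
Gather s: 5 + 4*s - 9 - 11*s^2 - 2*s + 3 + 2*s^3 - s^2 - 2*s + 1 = 2*s^3 - 12*s^2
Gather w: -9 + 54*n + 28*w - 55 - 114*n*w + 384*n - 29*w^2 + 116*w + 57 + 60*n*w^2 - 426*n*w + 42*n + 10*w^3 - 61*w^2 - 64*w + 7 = 480*n + 10*w^3 + w^2*(60*n - 90) + w*(80 - 540*n)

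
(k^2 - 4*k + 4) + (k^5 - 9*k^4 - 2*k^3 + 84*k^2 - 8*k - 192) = k^5 - 9*k^4 - 2*k^3 + 85*k^2 - 12*k - 188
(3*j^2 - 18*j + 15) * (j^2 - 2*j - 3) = 3*j^4 - 24*j^3 + 42*j^2 + 24*j - 45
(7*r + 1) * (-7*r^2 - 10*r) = -49*r^3 - 77*r^2 - 10*r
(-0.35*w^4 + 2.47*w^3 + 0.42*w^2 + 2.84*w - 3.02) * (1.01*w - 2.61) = -0.3535*w^5 + 3.4082*w^4 - 6.0225*w^3 + 1.7722*w^2 - 10.4626*w + 7.8822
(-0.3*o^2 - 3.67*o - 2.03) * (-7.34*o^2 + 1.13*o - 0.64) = 2.202*o^4 + 26.5988*o^3 + 10.9451*o^2 + 0.0549000000000008*o + 1.2992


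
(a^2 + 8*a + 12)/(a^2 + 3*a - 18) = (a + 2)/(a - 3)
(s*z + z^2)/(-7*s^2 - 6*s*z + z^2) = z/(-7*s + z)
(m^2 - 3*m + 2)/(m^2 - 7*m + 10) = (m - 1)/(m - 5)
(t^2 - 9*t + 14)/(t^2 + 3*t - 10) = (t - 7)/(t + 5)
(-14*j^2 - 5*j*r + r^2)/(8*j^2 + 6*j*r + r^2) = (-7*j + r)/(4*j + r)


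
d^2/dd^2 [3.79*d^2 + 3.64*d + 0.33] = 7.58000000000000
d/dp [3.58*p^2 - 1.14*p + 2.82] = 7.16*p - 1.14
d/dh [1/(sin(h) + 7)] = -cos(h)/(sin(h) + 7)^2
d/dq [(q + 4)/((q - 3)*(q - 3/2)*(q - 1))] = 2*(-4*q^3 - 13*q^2 + 88*q - 81)/(4*q^6 - 44*q^5 + 193*q^4 - 432*q^3 + 522*q^2 - 324*q + 81)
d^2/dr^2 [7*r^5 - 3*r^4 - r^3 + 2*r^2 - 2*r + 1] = 140*r^3 - 36*r^2 - 6*r + 4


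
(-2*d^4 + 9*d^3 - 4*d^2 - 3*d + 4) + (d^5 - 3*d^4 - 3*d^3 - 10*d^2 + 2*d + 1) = d^5 - 5*d^4 + 6*d^3 - 14*d^2 - d + 5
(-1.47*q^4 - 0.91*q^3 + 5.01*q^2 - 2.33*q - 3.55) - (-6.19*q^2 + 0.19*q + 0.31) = -1.47*q^4 - 0.91*q^3 + 11.2*q^2 - 2.52*q - 3.86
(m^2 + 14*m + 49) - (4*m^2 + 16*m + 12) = -3*m^2 - 2*m + 37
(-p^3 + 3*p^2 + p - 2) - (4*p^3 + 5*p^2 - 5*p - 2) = -5*p^3 - 2*p^2 + 6*p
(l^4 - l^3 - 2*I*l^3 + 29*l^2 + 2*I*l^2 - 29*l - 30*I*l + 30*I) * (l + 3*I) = l^5 - l^4 + I*l^4 + 35*l^3 - I*l^3 - 35*l^2 + 57*I*l^2 + 90*l - 57*I*l - 90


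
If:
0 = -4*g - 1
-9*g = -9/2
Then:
No Solution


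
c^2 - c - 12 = (c - 4)*(c + 3)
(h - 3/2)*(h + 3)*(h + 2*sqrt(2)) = h^3 + 3*h^2/2 + 2*sqrt(2)*h^2 - 9*h/2 + 3*sqrt(2)*h - 9*sqrt(2)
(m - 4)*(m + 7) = m^2 + 3*m - 28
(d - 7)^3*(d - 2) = d^4 - 23*d^3 + 189*d^2 - 637*d + 686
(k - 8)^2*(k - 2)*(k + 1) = k^4 - 17*k^3 + 78*k^2 - 32*k - 128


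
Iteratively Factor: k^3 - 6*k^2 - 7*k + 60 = (k + 3)*(k^2 - 9*k + 20) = (k - 5)*(k + 3)*(k - 4)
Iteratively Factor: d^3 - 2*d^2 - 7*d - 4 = (d + 1)*(d^2 - 3*d - 4) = (d + 1)^2*(d - 4)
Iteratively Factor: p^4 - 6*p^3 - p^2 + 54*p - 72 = (p - 4)*(p^3 - 2*p^2 - 9*p + 18) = (p - 4)*(p - 3)*(p^2 + p - 6) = (p - 4)*(p - 3)*(p + 3)*(p - 2)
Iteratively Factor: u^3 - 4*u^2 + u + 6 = (u - 3)*(u^2 - u - 2) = (u - 3)*(u + 1)*(u - 2)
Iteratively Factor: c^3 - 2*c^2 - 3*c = (c)*(c^2 - 2*c - 3) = c*(c - 3)*(c + 1)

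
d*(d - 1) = d^2 - d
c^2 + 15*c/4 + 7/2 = (c + 7/4)*(c + 2)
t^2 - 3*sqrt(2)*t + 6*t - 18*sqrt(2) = (t + 6)*(t - 3*sqrt(2))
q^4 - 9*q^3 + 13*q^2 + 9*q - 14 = (q - 7)*(q - 2)*(q - 1)*(q + 1)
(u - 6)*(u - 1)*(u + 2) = u^3 - 5*u^2 - 8*u + 12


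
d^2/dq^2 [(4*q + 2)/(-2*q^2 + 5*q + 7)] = 4*((2*q + 1)*(4*q - 5)^2 + 4*(3*q - 2)*(-2*q^2 + 5*q + 7))/(-2*q^2 + 5*q + 7)^3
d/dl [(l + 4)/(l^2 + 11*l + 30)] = (l^2 + 11*l - (l + 4)*(2*l + 11) + 30)/(l^2 + 11*l + 30)^2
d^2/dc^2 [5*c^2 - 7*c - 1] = 10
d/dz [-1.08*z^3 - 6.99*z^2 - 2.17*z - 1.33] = -3.24*z^2 - 13.98*z - 2.17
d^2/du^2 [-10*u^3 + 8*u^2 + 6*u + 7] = 16 - 60*u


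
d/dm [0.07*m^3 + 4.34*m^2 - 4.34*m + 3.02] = 0.21*m^2 + 8.68*m - 4.34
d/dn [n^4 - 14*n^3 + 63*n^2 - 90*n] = 4*n^3 - 42*n^2 + 126*n - 90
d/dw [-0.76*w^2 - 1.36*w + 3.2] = -1.52*w - 1.36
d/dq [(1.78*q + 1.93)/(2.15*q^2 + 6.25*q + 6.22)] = (3.827*q^2 + 11.125*q - (1.78*q + 1.93)*(4.3*q + 6.25) + 11.0716)/(2.15*q^2 + 6.25*q + 6.22)^2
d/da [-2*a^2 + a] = 1 - 4*a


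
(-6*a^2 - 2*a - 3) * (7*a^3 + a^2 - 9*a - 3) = -42*a^5 - 20*a^4 + 31*a^3 + 33*a^2 + 33*a + 9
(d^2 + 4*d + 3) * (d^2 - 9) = d^4 + 4*d^3 - 6*d^2 - 36*d - 27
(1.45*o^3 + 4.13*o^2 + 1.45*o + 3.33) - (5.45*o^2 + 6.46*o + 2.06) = 1.45*o^3 - 1.32*o^2 - 5.01*o + 1.27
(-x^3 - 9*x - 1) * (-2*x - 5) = 2*x^4 + 5*x^3 + 18*x^2 + 47*x + 5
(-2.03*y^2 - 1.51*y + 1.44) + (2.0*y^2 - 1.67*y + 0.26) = -0.0299999999999998*y^2 - 3.18*y + 1.7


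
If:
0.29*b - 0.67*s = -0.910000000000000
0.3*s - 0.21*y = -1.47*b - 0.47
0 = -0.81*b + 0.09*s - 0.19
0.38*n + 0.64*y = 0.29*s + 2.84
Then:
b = -0.09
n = 2.57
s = 1.32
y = 3.51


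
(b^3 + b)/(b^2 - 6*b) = (b^2 + 1)/(b - 6)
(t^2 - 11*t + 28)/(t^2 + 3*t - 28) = (t - 7)/(t + 7)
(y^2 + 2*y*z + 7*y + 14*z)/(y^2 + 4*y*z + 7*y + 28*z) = (y + 2*z)/(y + 4*z)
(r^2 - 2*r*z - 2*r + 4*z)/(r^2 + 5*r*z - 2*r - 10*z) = (r - 2*z)/(r + 5*z)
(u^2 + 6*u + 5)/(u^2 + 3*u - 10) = (u + 1)/(u - 2)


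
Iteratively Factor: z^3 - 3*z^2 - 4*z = (z + 1)*(z^2 - 4*z) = (z - 4)*(z + 1)*(z)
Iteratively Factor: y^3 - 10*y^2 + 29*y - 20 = (y - 4)*(y^2 - 6*y + 5) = (y - 5)*(y - 4)*(y - 1)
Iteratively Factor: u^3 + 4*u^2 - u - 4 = (u + 1)*(u^2 + 3*u - 4) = (u + 1)*(u + 4)*(u - 1)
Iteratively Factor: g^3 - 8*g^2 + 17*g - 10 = (g - 1)*(g^2 - 7*g + 10) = (g - 5)*(g - 1)*(g - 2)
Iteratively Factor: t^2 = (t)*(t)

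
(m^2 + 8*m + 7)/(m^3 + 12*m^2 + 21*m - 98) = (m + 1)/(m^2 + 5*m - 14)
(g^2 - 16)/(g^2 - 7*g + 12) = (g + 4)/(g - 3)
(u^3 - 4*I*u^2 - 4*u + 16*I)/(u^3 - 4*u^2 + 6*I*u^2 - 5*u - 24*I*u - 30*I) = (u^3 - 4*I*u^2 - 4*u + 16*I)/(u^3 + u^2*(-4 + 6*I) + u*(-5 - 24*I) - 30*I)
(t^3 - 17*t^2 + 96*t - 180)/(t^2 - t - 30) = (t^2 - 11*t + 30)/(t + 5)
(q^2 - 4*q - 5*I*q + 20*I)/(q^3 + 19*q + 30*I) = (q - 4)/(q^2 + 5*I*q - 6)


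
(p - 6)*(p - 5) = p^2 - 11*p + 30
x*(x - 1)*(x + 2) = x^3 + x^2 - 2*x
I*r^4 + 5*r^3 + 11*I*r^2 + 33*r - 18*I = (r - 6*I)*(r - I)*(r + 3*I)*(I*r + 1)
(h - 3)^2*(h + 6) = h^3 - 27*h + 54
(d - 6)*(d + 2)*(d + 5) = d^3 + d^2 - 32*d - 60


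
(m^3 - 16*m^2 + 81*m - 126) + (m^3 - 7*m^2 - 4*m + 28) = 2*m^3 - 23*m^2 + 77*m - 98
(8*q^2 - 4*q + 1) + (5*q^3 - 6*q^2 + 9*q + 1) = 5*q^3 + 2*q^2 + 5*q + 2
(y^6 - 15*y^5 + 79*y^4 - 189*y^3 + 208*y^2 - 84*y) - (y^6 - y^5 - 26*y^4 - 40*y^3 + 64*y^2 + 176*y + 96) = -14*y^5 + 105*y^4 - 149*y^3 + 144*y^2 - 260*y - 96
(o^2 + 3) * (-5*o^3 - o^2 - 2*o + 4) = -5*o^5 - o^4 - 17*o^3 + o^2 - 6*o + 12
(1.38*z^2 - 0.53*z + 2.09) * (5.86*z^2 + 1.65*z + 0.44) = 8.0868*z^4 - 0.828800000000001*z^3 + 11.9801*z^2 + 3.2153*z + 0.9196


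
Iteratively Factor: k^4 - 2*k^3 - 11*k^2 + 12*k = (k)*(k^3 - 2*k^2 - 11*k + 12) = k*(k - 1)*(k^2 - k - 12) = k*(k - 1)*(k + 3)*(k - 4)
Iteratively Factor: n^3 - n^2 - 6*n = (n - 3)*(n^2 + 2*n) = (n - 3)*(n + 2)*(n)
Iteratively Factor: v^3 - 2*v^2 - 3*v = (v - 3)*(v^2 + v) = v*(v - 3)*(v + 1)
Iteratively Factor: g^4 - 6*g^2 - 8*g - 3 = (g + 1)*(g^3 - g^2 - 5*g - 3) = (g + 1)^2*(g^2 - 2*g - 3) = (g - 3)*(g + 1)^2*(g + 1)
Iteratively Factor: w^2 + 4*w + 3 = (w + 1)*(w + 3)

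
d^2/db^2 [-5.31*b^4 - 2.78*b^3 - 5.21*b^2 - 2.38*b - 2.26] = -63.72*b^2 - 16.68*b - 10.42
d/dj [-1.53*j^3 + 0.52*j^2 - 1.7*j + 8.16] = -4.59*j^2 + 1.04*j - 1.7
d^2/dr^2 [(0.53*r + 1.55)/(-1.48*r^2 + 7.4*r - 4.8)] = (-(0.53*r + 1.55)*(2.96*r - 7.4)*(5.92*r - 14.8) + (4.7064*r - 3.256)*(1.48*r^2 - 7.4*r + 4.8))/(1.48*r^2 - 7.4*r + 4.8)^3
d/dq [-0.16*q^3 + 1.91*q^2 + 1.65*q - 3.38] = -0.48*q^2 + 3.82*q + 1.65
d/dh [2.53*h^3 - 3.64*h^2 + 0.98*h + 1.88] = 7.59*h^2 - 7.28*h + 0.98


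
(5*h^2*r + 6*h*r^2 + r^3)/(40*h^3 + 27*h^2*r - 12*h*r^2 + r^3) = r*(5*h + r)/(40*h^2 - 13*h*r + r^2)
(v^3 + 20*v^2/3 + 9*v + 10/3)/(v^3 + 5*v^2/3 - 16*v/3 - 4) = (v^2 + 6*v + 5)/(v^2 + v - 6)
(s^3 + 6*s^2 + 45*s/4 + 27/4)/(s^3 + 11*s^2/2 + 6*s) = (2*s^2 + 9*s + 9)/(2*s*(s + 4))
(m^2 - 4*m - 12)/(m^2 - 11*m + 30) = (m + 2)/(m - 5)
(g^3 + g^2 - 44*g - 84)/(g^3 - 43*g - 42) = (g + 2)/(g + 1)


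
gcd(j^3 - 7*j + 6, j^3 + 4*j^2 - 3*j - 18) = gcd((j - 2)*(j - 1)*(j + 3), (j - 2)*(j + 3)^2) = j^2 + j - 6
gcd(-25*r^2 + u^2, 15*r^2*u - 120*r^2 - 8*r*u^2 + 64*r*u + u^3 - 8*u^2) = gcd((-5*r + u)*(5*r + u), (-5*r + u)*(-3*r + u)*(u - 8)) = 5*r - u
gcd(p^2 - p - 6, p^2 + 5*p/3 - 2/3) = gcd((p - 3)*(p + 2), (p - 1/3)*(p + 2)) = p + 2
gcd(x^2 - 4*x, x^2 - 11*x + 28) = x - 4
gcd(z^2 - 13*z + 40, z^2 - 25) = z - 5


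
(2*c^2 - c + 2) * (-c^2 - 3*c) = -2*c^4 - 5*c^3 + c^2 - 6*c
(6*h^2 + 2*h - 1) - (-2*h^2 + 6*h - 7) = 8*h^2 - 4*h + 6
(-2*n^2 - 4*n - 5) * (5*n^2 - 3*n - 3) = -10*n^4 - 14*n^3 - 7*n^2 + 27*n + 15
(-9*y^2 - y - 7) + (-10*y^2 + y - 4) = -19*y^2 - 11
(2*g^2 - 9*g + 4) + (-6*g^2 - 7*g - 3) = -4*g^2 - 16*g + 1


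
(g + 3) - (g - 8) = 11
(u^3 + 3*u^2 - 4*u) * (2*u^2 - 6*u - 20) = 2*u^5 - 46*u^3 - 36*u^2 + 80*u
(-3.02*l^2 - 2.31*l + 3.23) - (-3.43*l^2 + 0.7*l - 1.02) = 0.41*l^2 - 3.01*l + 4.25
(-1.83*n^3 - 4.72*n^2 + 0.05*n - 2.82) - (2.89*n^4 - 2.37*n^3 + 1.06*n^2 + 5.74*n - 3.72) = -2.89*n^4 + 0.54*n^3 - 5.78*n^2 - 5.69*n + 0.9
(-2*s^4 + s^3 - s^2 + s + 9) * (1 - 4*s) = 8*s^5 - 6*s^4 + 5*s^3 - 5*s^2 - 35*s + 9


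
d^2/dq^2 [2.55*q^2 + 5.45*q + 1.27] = 5.10000000000000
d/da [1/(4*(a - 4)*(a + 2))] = (1 - a)/(2*(a^4 - 4*a^3 - 12*a^2 + 32*a + 64))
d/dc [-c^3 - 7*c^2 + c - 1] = -3*c^2 - 14*c + 1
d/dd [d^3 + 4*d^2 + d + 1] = 3*d^2 + 8*d + 1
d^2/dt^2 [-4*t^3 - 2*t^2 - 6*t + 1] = -24*t - 4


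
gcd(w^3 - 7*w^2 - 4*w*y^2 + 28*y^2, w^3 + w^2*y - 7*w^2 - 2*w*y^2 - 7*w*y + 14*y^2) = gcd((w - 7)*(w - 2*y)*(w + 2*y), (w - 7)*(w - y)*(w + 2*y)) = w^2 + 2*w*y - 7*w - 14*y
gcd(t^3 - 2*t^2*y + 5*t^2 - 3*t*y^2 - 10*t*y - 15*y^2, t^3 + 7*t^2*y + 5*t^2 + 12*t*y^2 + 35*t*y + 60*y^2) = t + 5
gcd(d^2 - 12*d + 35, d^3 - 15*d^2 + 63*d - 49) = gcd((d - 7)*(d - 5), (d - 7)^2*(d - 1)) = d - 7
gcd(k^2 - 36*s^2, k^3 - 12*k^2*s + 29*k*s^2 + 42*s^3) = -k + 6*s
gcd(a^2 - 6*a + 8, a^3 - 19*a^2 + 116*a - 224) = a - 4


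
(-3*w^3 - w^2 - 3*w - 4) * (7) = -21*w^3 - 7*w^2 - 21*w - 28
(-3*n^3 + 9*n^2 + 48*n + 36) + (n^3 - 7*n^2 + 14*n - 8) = -2*n^3 + 2*n^2 + 62*n + 28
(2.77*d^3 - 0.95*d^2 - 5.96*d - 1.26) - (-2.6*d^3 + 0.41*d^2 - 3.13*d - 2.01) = 5.37*d^3 - 1.36*d^2 - 2.83*d + 0.75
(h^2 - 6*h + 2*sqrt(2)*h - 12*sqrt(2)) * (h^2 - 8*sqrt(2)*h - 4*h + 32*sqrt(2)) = h^4 - 10*h^3 - 6*sqrt(2)*h^3 - 8*h^2 + 60*sqrt(2)*h^2 - 144*sqrt(2)*h + 320*h - 768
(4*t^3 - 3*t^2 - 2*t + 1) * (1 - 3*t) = -12*t^4 + 13*t^3 + 3*t^2 - 5*t + 1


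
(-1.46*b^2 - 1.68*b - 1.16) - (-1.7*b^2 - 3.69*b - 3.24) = 0.24*b^2 + 2.01*b + 2.08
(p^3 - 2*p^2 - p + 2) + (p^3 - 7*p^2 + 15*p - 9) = 2*p^3 - 9*p^2 + 14*p - 7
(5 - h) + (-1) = 4 - h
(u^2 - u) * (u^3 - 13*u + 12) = u^5 - u^4 - 13*u^3 + 25*u^2 - 12*u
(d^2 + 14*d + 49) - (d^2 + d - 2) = 13*d + 51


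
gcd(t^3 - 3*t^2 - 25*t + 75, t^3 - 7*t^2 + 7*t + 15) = t^2 - 8*t + 15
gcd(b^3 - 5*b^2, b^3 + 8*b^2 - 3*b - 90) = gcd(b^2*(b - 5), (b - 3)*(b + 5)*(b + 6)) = 1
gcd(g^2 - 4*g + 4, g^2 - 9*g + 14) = g - 2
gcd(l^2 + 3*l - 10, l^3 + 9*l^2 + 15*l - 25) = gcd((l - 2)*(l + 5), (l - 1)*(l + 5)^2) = l + 5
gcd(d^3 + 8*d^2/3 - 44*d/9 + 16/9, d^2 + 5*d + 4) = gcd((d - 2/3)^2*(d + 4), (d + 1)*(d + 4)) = d + 4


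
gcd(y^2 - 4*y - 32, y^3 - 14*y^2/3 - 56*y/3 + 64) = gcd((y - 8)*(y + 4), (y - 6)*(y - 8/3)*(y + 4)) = y + 4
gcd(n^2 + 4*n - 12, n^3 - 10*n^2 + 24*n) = 1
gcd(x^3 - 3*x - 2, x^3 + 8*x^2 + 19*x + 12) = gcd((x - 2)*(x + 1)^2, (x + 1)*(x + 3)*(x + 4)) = x + 1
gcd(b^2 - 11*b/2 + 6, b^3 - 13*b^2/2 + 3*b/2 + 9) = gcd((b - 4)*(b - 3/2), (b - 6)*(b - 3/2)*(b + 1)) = b - 3/2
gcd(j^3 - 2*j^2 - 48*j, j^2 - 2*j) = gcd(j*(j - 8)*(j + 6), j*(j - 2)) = j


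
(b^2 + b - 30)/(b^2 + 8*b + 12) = (b - 5)/(b + 2)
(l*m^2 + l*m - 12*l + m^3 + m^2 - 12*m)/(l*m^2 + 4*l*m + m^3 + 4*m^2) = (m - 3)/m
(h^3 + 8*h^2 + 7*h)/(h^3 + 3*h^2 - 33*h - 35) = h/(h - 5)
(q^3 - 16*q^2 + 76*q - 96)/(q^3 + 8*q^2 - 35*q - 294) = (q^2 - 10*q + 16)/(q^2 + 14*q + 49)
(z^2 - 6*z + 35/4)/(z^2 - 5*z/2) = (z - 7/2)/z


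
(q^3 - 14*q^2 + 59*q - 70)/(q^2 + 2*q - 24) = (q^3 - 14*q^2 + 59*q - 70)/(q^2 + 2*q - 24)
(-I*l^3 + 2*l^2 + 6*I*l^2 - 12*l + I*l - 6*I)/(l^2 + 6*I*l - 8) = (-I*l^3 + l^2*(2 + 6*I) + l*(-12 + I) - 6*I)/(l^2 + 6*I*l - 8)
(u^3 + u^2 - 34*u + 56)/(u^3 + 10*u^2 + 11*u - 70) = (u - 4)/(u + 5)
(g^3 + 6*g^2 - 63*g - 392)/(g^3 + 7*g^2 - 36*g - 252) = (g^2 - g - 56)/(g^2 - 36)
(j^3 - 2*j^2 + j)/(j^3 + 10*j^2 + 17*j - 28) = j*(j - 1)/(j^2 + 11*j + 28)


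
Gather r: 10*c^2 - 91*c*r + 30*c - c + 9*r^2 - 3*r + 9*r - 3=10*c^2 + 29*c + 9*r^2 + r*(6 - 91*c) - 3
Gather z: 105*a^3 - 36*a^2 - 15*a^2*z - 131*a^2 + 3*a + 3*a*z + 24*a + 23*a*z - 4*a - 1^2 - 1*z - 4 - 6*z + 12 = 105*a^3 - 167*a^2 + 23*a + z*(-15*a^2 + 26*a - 7) + 7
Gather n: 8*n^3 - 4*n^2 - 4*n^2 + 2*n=8*n^3 - 8*n^2 + 2*n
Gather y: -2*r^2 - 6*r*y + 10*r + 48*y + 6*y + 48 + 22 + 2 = -2*r^2 + 10*r + y*(54 - 6*r) + 72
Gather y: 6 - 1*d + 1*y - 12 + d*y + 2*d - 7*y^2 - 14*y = d - 7*y^2 + y*(d - 13) - 6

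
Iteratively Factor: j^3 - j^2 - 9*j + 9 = (j + 3)*(j^2 - 4*j + 3) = (j - 1)*(j + 3)*(j - 3)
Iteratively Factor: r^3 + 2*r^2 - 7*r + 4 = (r + 4)*(r^2 - 2*r + 1) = (r - 1)*(r + 4)*(r - 1)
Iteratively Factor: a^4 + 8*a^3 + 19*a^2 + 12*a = (a + 1)*(a^3 + 7*a^2 + 12*a) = (a + 1)*(a + 3)*(a^2 + 4*a) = (a + 1)*(a + 3)*(a + 4)*(a)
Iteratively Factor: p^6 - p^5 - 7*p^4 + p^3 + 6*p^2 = (p + 2)*(p^5 - 3*p^4 - p^3 + 3*p^2) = (p - 1)*(p + 2)*(p^4 - 2*p^3 - 3*p^2) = (p - 1)*(p + 1)*(p + 2)*(p^3 - 3*p^2) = (p - 3)*(p - 1)*(p + 1)*(p + 2)*(p^2) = p*(p - 3)*(p - 1)*(p + 1)*(p + 2)*(p)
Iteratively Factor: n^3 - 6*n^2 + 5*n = (n - 5)*(n^2 - n) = (n - 5)*(n - 1)*(n)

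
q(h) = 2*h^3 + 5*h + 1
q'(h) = 6*h^2 + 5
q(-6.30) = -530.59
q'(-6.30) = 243.14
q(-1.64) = -16.02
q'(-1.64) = 21.14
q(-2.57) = -45.80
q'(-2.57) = 44.63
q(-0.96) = -5.57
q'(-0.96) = 10.53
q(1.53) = 15.81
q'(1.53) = 19.05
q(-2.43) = -39.85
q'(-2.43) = 40.43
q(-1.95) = -23.58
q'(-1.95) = 27.82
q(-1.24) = -9.01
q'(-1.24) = 14.23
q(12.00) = 3517.00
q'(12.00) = 869.00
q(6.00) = 463.00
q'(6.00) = 221.00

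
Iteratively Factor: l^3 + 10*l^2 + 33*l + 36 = (l + 4)*(l^2 + 6*l + 9) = (l + 3)*(l + 4)*(l + 3)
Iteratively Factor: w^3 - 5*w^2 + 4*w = (w - 4)*(w^2 - w) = w*(w - 4)*(w - 1)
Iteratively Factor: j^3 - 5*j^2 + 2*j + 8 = (j - 4)*(j^2 - j - 2) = (j - 4)*(j - 2)*(j + 1)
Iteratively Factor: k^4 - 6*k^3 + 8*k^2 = (k)*(k^3 - 6*k^2 + 8*k) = k^2*(k^2 - 6*k + 8) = k^2*(k - 2)*(k - 4)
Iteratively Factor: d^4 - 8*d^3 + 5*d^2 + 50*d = (d - 5)*(d^3 - 3*d^2 - 10*d) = (d - 5)*(d + 2)*(d^2 - 5*d) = d*(d - 5)*(d + 2)*(d - 5)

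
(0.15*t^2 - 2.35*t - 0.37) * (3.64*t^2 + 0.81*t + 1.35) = 0.546*t^4 - 8.4325*t^3 - 3.0478*t^2 - 3.4722*t - 0.4995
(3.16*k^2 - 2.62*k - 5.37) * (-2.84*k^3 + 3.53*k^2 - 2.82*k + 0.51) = -8.9744*k^5 + 18.5956*k^4 - 2.909*k^3 - 9.9561*k^2 + 13.8072*k - 2.7387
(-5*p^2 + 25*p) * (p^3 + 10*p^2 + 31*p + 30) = -5*p^5 - 25*p^4 + 95*p^3 + 625*p^2 + 750*p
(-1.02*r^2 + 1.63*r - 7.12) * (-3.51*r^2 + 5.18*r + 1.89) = 3.5802*r^4 - 11.0049*r^3 + 31.5068*r^2 - 33.8009*r - 13.4568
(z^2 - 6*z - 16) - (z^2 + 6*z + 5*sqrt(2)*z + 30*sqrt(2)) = -12*z - 5*sqrt(2)*z - 30*sqrt(2) - 16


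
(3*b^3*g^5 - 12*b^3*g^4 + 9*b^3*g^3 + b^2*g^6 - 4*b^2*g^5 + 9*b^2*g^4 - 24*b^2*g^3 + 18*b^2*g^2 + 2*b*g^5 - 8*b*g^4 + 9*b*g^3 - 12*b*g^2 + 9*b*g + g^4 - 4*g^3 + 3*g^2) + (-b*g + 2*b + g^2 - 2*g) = 3*b^3*g^5 - 12*b^3*g^4 + 9*b^3*g^3 + b^2*g^6 - 4*b^2*g^5 + 9*b^2*g^4 - 24*b^2*g^3 + 18*b^2*g^2 + 2*b*g^5 - 8*b*g^4 + 9*b*g^3 - 12*b*g^2 + 8*b*g + 2*b + g^4 - 4*g^3 + 4*g^2 - 2*g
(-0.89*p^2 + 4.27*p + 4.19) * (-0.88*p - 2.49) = 0.7832*p^3 - 1.5415*p^2 - 14.3195*p - 10.4331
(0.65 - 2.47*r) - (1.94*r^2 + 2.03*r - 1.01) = -1.94*r^2 - 4.5*r + 1.66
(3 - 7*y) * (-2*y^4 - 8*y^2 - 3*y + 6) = 14*y^5 - 6*y^4 + 56*y^3 - 3*y^2 - 51*y + 18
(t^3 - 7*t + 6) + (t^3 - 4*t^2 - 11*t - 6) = 2*t^3 - 4*t^2 - 18*t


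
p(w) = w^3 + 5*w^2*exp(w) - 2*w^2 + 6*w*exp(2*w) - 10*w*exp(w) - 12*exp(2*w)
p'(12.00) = 3337744944646.18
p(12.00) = 1589444982105.46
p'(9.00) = 5912598147.51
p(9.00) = 2760271742.21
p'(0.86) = -59.00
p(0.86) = -50.63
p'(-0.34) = -16.19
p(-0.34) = -4.55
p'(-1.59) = 12.94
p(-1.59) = -4.15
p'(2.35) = 1313.31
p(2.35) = 275.94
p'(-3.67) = 56.51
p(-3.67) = -73.74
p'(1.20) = -49.46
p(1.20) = -70.00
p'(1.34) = -31.88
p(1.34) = -75.83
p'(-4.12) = 68.60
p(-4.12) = -101.85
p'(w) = 5*w^2*exp(w) + 3*w^2 + 12*w*exp(2*w) - 4*w - 18*exp(2*w) - 10*exp(w)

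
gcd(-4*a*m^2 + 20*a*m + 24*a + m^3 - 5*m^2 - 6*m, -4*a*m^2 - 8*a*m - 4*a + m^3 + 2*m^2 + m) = 4*a*m + 4*a - m^2 - m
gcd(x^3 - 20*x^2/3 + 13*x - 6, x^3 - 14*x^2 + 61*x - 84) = x - 3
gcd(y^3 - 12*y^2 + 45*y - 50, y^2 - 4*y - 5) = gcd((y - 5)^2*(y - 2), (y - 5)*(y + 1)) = y - 5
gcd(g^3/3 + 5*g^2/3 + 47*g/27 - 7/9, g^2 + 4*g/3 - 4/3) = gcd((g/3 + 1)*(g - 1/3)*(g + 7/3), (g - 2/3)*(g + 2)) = 1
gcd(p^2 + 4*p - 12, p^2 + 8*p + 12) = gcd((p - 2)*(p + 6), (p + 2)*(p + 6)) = p + 6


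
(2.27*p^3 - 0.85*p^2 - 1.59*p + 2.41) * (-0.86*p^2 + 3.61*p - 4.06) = -1.9522*p^5 + 8.9257*p^4 - 10.9173*p^3 - 4.3615*p^2 + 15.1555*p - 9.7846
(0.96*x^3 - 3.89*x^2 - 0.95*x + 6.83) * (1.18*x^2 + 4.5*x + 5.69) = 1.1328*x^5 - 0.2702*x^4 - 13.1636*x^3 - 18.3497*x^2 + 25.3295*x + 38.8627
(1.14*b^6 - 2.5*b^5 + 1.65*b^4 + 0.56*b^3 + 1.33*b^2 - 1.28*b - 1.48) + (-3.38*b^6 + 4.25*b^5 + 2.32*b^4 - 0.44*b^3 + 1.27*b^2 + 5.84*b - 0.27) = -2.24*b^6 + 1.75*b^5 + 3.97*b^4 + 0.12*b^3 + 2.6*b^2 + 4.56*b - 1.75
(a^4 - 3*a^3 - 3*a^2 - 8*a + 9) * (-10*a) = -10*a^5 + 30*a^4 + 30*a^3 + 80*a^2 - 90*a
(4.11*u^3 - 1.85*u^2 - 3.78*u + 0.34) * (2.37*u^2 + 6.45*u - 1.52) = 9.7407*u^5 + 22.125*u^4 - 27.1383*u^3 - 20.7632*u^2 + 7.9386*u - 0.5168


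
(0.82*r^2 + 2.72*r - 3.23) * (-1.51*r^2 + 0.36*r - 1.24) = -1.2382*r^4 - 3.812*r^3 + 4.8397*r^2 - 4.5356*r + 4.0052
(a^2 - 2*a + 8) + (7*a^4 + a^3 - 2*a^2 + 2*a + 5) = 7*a^4 + a^3 - a^2 + 13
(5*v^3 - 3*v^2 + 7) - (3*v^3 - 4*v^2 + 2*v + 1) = 2*v^3 + v^2 - 2*v + 6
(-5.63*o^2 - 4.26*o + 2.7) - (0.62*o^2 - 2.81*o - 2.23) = -6.25*o^2 - 1.45*o + 4.93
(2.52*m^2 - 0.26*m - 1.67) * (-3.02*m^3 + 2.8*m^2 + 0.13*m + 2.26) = -7.6104*m^5 + 7.8412*m^4 + 4.643*m^3 + 0.9854*m^2 - 0.8047*m - 3.7742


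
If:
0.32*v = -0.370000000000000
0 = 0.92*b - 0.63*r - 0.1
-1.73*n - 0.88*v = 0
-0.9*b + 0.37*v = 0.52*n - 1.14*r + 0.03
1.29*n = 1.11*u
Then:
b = 1.24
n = 0.59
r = 1.64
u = 0.68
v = -1.16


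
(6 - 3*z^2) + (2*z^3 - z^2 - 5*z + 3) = 2*z^3 - 4*z^2 - 5*z + 9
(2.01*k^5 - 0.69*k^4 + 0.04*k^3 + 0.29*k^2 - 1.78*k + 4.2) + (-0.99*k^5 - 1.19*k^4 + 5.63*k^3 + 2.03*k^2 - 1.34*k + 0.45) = 1.02*k^5 - 1.88*k^4 + 5.67*k^3 + 2.32*k^2 - 3.12*k + 4.65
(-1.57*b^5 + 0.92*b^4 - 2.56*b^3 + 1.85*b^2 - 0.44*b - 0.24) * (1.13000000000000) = -1.7741*b^5 + 1.0396*b^4 - 2.8928*b^3 + 2.0905*b^2 - 0.4972*b - 0.2712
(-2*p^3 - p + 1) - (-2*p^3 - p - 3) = 4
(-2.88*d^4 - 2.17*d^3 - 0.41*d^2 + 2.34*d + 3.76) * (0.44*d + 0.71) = -1.2672*d^5 - 2.9996*d^4 - 1.7211*d^3 + 0.7385*d^2 + 3.3158*d + 2.6696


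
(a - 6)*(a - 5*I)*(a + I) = a^3 - 6*a^2 - 4*I*a^2 + 5*a + 24*I*a - 30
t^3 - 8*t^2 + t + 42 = (t - 7)*(t - 3)*(t + 2)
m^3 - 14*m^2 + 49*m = m*(m - 7)^2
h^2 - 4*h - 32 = (h - 8)*(h + 4)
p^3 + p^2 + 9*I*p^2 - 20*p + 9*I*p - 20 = (p + 1)*(p + 4*I)*(p + 5*I)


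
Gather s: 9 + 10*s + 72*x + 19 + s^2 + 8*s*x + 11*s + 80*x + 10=s^2 + s*(8*x + 21) + 152*x + 38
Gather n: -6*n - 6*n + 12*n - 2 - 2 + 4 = 0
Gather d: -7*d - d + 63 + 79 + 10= 152 - 8*d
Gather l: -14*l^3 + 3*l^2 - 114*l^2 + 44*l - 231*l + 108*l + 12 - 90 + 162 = -14*l^3 - 111*l^2 - 79*l + 84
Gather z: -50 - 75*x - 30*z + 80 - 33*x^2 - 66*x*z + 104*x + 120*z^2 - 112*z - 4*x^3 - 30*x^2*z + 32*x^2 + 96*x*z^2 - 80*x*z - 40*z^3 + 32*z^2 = -4*x^3 - x^2 + 29*x - 40*z^3 + z^2*(96*x + 152) + z*(-30*x^2 - 146*x - 142) + 30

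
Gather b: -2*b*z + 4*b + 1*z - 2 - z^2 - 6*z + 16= b*(4 - 2*z) - z^2 - 5*z + 14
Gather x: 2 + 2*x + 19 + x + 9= 3*x + 30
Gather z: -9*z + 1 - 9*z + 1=2 - 18*z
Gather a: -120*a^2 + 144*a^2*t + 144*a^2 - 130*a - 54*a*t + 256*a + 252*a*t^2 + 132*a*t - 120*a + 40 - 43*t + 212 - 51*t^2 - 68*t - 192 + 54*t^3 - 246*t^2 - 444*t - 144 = a^2*(144*t + 24) + a*(252*t^2 + 78*t + 6) + 54*t^3 - 297*t^2 - 555*t - 84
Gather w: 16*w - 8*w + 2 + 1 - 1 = 8*w + 2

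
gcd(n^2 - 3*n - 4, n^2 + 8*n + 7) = n + 1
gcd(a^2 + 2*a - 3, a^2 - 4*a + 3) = a - 1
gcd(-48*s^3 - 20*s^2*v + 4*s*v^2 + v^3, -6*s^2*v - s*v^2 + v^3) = 2*s + v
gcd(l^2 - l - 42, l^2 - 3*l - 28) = l - 7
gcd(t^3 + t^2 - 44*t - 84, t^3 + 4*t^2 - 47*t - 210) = t^2 - t - 42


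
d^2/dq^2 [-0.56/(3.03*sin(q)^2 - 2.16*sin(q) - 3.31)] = (-20.565216*sin(q)^4 + 10.995264*sin(q)^3 + 5.769456*sin(q)^2 - 17.986752*sin(q) + 16.458288)/(-3.03*sin(q)^2 + 2.16*sin(q) + 3.31)^3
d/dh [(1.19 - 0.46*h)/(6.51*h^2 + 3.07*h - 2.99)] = (2.9946*h^2 - 15.4938*h - 2.2779)/(42.3801*h^4 + 39.9714*h^3 - 29.5049*h^2 - 18.3586*h + 8.9401)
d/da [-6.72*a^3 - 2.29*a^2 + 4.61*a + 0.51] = -20.16*a^2 - 4.58*a + 4.61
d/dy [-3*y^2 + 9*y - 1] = 9 - 6*y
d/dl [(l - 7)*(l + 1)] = 2*l - 6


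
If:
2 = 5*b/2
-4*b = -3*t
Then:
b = 4/5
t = 16/15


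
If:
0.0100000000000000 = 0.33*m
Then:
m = 0.03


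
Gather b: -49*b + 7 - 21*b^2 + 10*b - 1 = -21*b^2 - 39*b + 6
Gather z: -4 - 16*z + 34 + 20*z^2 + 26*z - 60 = 20*z^2 + 10*z - 30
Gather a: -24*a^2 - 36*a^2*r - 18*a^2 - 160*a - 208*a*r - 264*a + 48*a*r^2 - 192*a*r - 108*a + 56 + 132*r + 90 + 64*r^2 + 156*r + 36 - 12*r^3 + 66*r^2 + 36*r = a^2*(-36*r - 42) + a*(48*r^2 - 400*r - 532) - 12*r^3 + 130*r^2 + 324*r + 182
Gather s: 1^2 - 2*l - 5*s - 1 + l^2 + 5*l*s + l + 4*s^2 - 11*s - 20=l^2 - l + 4*s^2 + s*(5*l - 16) - 20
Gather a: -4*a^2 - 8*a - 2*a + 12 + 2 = -4*a^2 - 10*a + 14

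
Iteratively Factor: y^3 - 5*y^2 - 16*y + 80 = (y + 4)*(y^2 - 9*y + 20) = (y - 5)*(y + 4)*(y - 4)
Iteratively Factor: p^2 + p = (p)*(p + 1)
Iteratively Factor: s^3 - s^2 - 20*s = (s - 5)*(s^2 + 4*s) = (s - 5)*(s + 4)*(s)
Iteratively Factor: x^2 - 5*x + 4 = (x - 4)*(x - 1)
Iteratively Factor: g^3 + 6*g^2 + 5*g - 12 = (g + 3)*(g^2 + 3*g - 4) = (g + 3)*(g + 4)*(g - 1)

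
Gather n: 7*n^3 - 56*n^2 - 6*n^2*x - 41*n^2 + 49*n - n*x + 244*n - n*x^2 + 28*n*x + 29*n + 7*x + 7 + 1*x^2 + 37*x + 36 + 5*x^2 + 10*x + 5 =7*n^3 + n^2*(-6*x - 97) + n*(-x^2 + 27*x + 322) + 6*x^2 + 54*x + 48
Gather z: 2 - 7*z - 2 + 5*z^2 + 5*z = 5*z^2 - 2*z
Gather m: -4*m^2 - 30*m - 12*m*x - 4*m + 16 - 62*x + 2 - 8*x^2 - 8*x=-4*m^2 + m*(-12*x - 34) - 8*x^2 - 70*x + 18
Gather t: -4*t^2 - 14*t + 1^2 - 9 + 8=-4*t^2 - 14*t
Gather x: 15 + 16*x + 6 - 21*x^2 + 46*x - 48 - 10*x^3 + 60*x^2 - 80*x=-10*x^3 + 39*x^2 - 18*x - 27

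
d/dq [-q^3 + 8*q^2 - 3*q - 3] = -3*q^2 + 16*q - 3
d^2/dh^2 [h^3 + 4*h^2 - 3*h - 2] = 6*h + 8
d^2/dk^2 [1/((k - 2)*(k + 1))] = 2*((k - 2)^2 + (k - 2)*(k + 1) + (k + 1)^2)/((k - 2)^3*(k + 1)^3)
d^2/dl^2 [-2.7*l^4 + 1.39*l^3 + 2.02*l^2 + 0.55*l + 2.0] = -32.4*l^2 + 8.34*l + 4.04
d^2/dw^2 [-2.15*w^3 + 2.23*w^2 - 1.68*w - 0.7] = 4.46 - 12.9*w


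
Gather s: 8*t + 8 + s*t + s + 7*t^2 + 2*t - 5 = s*(t + 1) + 7*t^2 + 10*t + 3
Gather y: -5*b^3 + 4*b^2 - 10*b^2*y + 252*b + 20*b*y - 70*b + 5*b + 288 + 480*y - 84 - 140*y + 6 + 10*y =-5*b^3 + 4*b^2 + 187*b + y*(-10*b^2 + 20*b + 350) + 210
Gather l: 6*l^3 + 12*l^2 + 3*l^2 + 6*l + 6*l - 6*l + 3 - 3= 6*l^3 + 15*l^2 + 6*l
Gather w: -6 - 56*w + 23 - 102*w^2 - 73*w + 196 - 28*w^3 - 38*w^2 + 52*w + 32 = -28*w^3 - 140*w^2 - 77*w + 245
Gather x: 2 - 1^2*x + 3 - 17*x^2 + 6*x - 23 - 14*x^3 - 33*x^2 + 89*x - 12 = -14*x^3 - 50*x^2 + 94*x - 30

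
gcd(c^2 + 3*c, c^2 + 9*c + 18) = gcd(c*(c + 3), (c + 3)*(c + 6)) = c + 3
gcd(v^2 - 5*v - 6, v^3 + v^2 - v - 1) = v + 1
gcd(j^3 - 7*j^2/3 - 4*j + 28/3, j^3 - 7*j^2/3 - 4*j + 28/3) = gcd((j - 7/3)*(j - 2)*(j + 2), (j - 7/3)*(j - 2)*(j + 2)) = j^3 - 7*j^2/3 - 4*j + 28/3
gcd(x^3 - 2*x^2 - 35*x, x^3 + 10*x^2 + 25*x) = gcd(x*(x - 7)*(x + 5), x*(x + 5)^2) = x^2 + 5*x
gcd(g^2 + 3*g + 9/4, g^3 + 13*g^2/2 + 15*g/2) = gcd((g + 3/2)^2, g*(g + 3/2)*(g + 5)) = g + 3/2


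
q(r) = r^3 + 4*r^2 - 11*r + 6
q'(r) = 3*r^2 + 8*r - 11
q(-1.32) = 25.19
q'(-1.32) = -16.33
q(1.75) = 4.36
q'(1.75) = 12.19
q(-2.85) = 46.69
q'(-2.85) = -9.43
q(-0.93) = 18.89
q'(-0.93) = -15.85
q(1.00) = 0.00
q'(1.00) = 0.00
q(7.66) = 605.90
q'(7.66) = 226.31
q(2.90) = 32.13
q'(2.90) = 37.43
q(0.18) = 4.16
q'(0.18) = -9.46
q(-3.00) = 48.00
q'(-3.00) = -8.00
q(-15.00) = -2304.00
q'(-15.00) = 544.00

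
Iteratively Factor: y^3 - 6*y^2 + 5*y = (y - 1)*(y^2 - 5*y) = y*(y - 1)*(y - 5)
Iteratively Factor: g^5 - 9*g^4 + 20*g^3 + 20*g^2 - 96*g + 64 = (g - 2)*(g^4 - 7*g^3 + 6*g^2 + 32*g - 32) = (g - 4)*(g - 2)*(g^3 - 3*g^2 - 6*g + 8) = (g - 4)*(g - 2)*(g - 1)*(g^2 - 2*g - 8) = (g - 4)^2*(g - 2)*(g - 1)*(g + 2)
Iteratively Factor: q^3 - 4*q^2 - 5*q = (q - 5)*(q^2 + q) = (q - 5)*(q + 1)*(q)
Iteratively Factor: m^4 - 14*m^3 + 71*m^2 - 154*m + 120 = (m - 4)*(m^3 - 10*m^2 + 31*m - 30) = (m - 5)*(m - 4)*(m^2 - 5*m + 6) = (m - 5)*(m - 4)*(m - 3)*(m - 2)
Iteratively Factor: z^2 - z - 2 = (z - 2)*(z + 1)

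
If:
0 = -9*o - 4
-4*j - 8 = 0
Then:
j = -2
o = -4/9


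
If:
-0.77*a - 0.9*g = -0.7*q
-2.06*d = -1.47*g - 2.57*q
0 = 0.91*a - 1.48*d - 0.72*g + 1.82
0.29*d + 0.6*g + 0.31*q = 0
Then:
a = -2.55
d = -0.88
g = 1.13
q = -1.35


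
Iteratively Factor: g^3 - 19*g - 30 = (g + 3)*(g^2 - 3*g - 10) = (g + 2)*(g + 3)*(g - 5)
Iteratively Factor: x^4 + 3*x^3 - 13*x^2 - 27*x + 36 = (x - 1)*(x^3 + 4*x^2 - 9*x - 36) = (x - 3)*(x - 1)*(x^2 + 7*x + 12) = (x - 3)*(x - 1)*(x + 4)*(x + 3)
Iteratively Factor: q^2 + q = (q)*(q + 1)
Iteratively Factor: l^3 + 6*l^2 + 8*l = (l)*(l^2 + 6*l + 8) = l*(l + 2)*(l + 4)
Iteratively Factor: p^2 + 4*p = (p)*(p + 4)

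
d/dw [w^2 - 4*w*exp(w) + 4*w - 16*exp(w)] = -4*w*exp(w) + 2*w - 20*exp(w) + 4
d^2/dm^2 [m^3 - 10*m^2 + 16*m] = 6*m - 20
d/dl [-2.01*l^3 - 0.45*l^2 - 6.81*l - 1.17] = -6.03*l^2 - 0.9*l - 6.81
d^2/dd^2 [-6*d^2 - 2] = -12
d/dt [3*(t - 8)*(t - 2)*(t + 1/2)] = 9*t^2 - 57*t + 33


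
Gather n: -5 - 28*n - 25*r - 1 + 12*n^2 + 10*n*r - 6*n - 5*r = 12*n^2 + n*(10*r - 34) - 30*r - 6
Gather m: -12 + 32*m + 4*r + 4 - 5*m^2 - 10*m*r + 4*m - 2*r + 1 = -5*m^2 + m*(36 - 10*r) + 2*r - 7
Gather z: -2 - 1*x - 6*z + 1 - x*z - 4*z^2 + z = -x - 4*z^2 + z*(-x - 5) - 1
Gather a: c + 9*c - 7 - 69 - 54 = 10*c - 130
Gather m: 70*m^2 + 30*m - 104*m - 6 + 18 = 70*m^2 - 74*m + 12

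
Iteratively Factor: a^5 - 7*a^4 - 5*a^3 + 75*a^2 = (a)*(a^4 - 7*a^3 - 5*a^2 + 75*a) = a*(a + 3)*(a^3 - 10*a^2 + 25*a) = a*(a - 5)*(a + 3)*(a^2 - 5*a) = a*(a - 5)^2*(a + 3)*(a)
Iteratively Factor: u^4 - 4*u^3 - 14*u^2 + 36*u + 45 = (u - 5)*(u^3 + u^2 - 9*u - 9) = (u - 5)*(u + 1)*(u^2 - 9) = (u - 5)*(u - 3)*(u + 1)*(u + 3)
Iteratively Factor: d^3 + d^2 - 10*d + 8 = (d + 4)*(d^2 - 3*d + 2) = (d - 1)*(d + 4)*(d - 2)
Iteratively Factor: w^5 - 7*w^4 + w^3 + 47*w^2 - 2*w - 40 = (w - 4)*(w^4 - 3*w^3 - 11*w^2 + 3*w + 10) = (w - 4)*(w - 1)*(w^3 - 2*w^2 - 13*w - 10) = (w - 4)*(w - 1)*(w + 1)*(w^2 - 3*w - 10) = (w - 4)*(w - 1)*(w + 1)*(w + 2)*(w - 5)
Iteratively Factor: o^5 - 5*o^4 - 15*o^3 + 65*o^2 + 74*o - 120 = (o + 2)*(o^4 - 7*o^3 - o^2 + 67*o - 60) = (o - 1)*(o + 2)*(o^3 - 6*o^2 - 7*o + 60) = (o - 4)*(o - 1)*(o + 2)*(o^2 - 2*o - 15) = (o - 5)*(o - 4)*(o - 1)*(o + 2)*(o + 3)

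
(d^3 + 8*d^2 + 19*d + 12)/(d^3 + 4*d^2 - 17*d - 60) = (d^2 + 5*d + 4)/(d^2 + d - 20)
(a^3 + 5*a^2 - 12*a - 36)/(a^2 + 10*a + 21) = (a^3 + 5*a^2 - 12*a - 36)/(a^2 + 10*a + 21)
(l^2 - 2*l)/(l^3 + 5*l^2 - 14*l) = 1/(l + 7)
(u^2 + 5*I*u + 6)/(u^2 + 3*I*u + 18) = (u - I)/(u - 3*I)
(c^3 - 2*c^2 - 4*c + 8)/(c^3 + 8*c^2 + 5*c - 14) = (c^2 - 4*c + 4)/(c^2 + 6*c - 7)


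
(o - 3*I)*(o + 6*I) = o^2 + 3*I*o + 18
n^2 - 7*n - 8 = (n - 8)*(n + 1)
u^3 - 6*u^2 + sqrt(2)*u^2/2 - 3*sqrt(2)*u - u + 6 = (u - 6)*(u - sqrt(2)/2)*(u + sqrt(2))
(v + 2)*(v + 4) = v^2 + 6*v + 8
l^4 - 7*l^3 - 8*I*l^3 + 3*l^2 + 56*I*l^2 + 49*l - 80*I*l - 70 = (l - 5)*(l - 2)*(l - 7*I)*(l - I)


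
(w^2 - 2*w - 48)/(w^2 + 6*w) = (w - 8)/w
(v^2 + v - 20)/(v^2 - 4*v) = (v + 5)/v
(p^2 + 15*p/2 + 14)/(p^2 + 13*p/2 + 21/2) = (p + 4)/(p + 3)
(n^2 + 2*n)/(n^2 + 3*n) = (n + 2)/(n + 3)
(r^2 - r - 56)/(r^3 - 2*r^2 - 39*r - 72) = (r + 7)/(r^2 + 6*r + 9)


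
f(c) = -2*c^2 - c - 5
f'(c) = -4*c - 1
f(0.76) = -6.92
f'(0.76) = -4.04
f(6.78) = -103.72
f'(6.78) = -28.12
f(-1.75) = -9.38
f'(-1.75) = 6.00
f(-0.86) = -5.62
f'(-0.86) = 2.44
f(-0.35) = -4.90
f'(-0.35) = 0.40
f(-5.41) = -58.13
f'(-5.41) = 20.64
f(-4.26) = -37.04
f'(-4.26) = 16.04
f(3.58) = -34.21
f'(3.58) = -15.32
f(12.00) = -305.00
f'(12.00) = -49.00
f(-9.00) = -158.00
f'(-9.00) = 35.00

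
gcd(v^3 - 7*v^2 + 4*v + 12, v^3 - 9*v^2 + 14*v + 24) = v^2 - 5*v - 6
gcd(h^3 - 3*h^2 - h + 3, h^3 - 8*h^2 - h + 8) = h^2 - 1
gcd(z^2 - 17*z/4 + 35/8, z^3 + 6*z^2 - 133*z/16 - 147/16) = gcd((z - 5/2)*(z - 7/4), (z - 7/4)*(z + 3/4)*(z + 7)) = z - 7/4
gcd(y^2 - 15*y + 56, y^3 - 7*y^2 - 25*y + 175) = y - 7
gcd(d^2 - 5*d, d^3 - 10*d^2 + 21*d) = d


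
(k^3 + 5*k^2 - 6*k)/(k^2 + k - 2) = k*(k + 6)/(k + 2)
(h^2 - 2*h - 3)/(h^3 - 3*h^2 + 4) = (h - 3)/(h^2 - 4*h + 4)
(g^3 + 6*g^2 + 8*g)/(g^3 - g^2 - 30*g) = (g^2 + 6*g + 8)/(g^2 - g - 30)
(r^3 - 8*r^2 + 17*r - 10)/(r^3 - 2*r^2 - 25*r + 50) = (r - 1)/(r + 5)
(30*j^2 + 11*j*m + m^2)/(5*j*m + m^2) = (6*j + m)/m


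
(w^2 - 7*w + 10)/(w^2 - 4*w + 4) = (w - 5)/(w - 2)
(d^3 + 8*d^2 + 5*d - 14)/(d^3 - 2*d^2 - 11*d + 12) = (d^2 + 9*d + 14)/(d^2 - d - 12)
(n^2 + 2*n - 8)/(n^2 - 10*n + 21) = (n^2 + 2*n - 8)/(n^2 - 10*n + 21)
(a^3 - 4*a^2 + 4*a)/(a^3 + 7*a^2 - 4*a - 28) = a*(a - 2)/(a^2 + 9*a + 14)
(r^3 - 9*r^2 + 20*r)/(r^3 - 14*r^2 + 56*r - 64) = r*(r - 5)/(r^2 - 10*r + 16)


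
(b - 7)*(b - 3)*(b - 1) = b^3 - 11*b^2 + 31*b - 21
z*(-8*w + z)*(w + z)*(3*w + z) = -24*w^3*z - 29*w^2*z^2 - 4*w*z^3 + z^4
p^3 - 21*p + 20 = (p - 4)*(p - 1)*(p + 5)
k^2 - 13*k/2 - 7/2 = (k - 7)*(k + 1/2)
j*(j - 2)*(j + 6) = j^3 + 4*j^2 - 12*j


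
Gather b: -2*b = -2*b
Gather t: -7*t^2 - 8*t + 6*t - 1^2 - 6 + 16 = -7*t^2 - 2*t + 9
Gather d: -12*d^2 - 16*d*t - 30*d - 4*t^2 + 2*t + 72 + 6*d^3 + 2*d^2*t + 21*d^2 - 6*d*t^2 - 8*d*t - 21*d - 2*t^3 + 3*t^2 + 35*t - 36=6*d^3 + d^2*(2*t + 9) + d*(-6*t^2 - 24*t - 51) - 2*t^3 - t^2 + 37*t + 36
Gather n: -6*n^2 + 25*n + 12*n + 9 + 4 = -6*n^2 + 37*n + 13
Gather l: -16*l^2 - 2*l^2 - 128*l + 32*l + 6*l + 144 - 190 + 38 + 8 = -18*l^2 - 90*l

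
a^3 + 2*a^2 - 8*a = a*(a - 2)*(a + 4)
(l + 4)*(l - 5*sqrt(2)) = l^2 - 5*sqrt(2)*l + 4*l - 20*sqrt(2)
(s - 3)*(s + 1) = s^2 - 2*s - 3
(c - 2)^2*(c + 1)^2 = c^4 - 2*c^3 - 3*c^2 + 4*c + 4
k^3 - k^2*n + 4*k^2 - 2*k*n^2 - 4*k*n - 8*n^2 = (k + 4)*(k - 2*n)*(k + n)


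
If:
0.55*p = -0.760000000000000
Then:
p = -1.38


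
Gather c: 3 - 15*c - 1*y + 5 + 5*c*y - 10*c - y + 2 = c*(5*y - 25) - 2*y + 10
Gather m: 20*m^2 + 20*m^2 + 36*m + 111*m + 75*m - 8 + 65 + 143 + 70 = 40*m^2 + 222*m + 270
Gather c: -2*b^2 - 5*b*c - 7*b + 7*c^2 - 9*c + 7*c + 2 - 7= -2*b^2 - 7*b + 7*c^2 + c*(-5*b - 2) - 5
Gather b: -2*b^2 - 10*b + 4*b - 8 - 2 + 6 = -2*b^2 - 6*b - 4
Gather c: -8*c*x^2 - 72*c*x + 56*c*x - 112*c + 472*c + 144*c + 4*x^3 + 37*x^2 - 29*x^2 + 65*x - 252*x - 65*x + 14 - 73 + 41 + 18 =c*(-8*x^2 - 16*x + 504) + 4*x^3 + 8*x^2 - 252*x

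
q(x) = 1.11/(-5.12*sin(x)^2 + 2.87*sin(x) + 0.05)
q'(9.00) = -10.35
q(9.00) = 3.06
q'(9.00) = -10.35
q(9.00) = 3.06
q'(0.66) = 225.89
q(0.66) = -9.65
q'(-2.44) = 0.52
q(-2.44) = -0.28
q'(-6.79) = -1.17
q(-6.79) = -0.44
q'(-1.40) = -0.04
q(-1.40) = -0.14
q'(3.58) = 1.66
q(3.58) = -0.53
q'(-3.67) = -57.47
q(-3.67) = 5.68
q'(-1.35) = -0.05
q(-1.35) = -0.15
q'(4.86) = -0.03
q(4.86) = -0.14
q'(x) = 1.11*(10.24*sin(x)*cos(x) - 2.87*cos(x))/(-5.12*sin(x)^2 + 2.87*sin(x) + 0.05)^2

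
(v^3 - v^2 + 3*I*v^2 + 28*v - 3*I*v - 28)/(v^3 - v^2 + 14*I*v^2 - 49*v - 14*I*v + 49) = (v - 4*I)/(v + 7*I)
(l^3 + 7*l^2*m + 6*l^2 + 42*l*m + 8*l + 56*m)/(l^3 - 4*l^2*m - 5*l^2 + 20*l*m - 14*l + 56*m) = (l^2 + 7*l*m + 4*l + 28*m)/(l^2 - 4*l*m - 7*l + 28*m)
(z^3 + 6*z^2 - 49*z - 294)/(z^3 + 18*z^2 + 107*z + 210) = (z - 7)/(z + 5)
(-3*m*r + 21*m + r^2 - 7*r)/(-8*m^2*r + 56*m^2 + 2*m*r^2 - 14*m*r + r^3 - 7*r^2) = (-3*m + r)/(-8*m^2 + 2*m*r + r^2)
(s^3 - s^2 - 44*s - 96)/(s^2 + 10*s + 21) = (s^2 - 4*s - 32)/(s + 7)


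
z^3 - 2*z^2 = z^2*(z - 2)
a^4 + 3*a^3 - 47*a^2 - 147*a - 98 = (a - 7)*(a + 1)*(a + 2)*(a + 7)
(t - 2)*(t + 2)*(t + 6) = t^3 + 6*t^2 - 4*t - 24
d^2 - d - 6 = (d - 3)*(d + 2)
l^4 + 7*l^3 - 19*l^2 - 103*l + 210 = (l - 3)*(l - 2)*(l + 5)*(l + 7)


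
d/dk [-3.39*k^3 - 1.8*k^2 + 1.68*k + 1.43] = -10.17*k^2 - 3.6*k + 1.68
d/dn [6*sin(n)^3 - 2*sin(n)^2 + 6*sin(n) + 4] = 2*(9*sin(n)^2 - 2*sin(n) + 3)*cos(n)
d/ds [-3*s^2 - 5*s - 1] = -6*s - 5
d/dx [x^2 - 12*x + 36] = 2*x - 12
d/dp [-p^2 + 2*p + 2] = 2 - 2*p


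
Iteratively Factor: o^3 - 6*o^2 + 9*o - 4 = (o - 1)*(o^2 - 5*o + 4) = (o - 1)^2*(o - 4)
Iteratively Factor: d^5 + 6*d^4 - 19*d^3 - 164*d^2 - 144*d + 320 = (d + 4)*(d^4 + 2*d^3 - 27*d^2 - 56*d + 80) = (d + 4)^2*(d^3 - 2*d^2 - 19*d + 20) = (d + 4)^3*(d^2 - 6*d + 5) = (d - 5)*(d + 4)^3*(d - 1)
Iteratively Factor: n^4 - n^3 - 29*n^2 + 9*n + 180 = (n + 4)*(n^3 - 5*n^2 - 9*n + 45) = (n + 3)*(n + 4)*(n^2 - 8*n + 15) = (n - 3)*(n + 3)*(n + 4)*(n - 5)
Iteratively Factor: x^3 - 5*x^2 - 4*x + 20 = (x - 2)*(x^2 - 3*x - 10) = (x - 2)*(x + 2)*(x - 5)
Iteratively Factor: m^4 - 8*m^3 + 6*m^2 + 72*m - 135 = (m - 3)*(m^3 - 5*m^2 - 9*m + 45) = (m - 5)*(m - 3)*(m^2 - 9) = (m - 5)*(m - 3)^2*(m + 3)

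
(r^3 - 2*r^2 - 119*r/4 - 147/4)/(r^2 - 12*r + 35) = (r^2 + 5*r + 21/4)/(r - 5)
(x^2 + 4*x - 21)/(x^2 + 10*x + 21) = (x - 3)/(x + 3)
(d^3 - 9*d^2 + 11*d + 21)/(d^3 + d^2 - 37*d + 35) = (d^3 - 9*d^2 + 11*d + 21)/(d^3 + d^2 - 37*d + 35)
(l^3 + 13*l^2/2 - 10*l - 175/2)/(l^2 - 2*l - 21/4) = 2*(l^2 + 10*l + 25)/(2*l + 3)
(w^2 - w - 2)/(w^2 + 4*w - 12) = (w + 1)/(w + 6)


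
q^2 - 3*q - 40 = (q - 8)*(q + 5)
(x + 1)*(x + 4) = x^2 + 5*x + 4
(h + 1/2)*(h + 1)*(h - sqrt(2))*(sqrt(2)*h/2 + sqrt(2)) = sqrt(2)*h^4/2 - h^3 + 7*sqrt(2)*h^3/4 - 7*h^2/2 + 7*sqrt(2)*h^2/4 - 7*h/2 + sqrt(2)*h/2 - 1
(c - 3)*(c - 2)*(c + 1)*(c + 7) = c^4 + 3*c^3 - 27*c^2 + 13*c + 42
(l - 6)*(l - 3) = l^2 - 9*l + 18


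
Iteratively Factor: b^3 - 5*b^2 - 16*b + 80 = (b - 5)*(b^2 - 16) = (b - 5)*(b - 4)*(b + 4)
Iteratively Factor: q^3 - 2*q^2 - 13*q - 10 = (q + 1)*(q^2 - 3*q - 10) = (q - 5)*(q + 1)*(q + 2)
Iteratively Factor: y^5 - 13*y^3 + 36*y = (y - 3)*(y^4 + 3*y^3 - 4*y^2 - 12*y) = (y - 3)*(y + 2)*(y^3 + y^2 - 6*y) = (y - 3)*(y - 2)*(y + 2)*(y^2 + 3*y) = y*(y - 3)*(y - 2)*(y + 2)*(y + 3)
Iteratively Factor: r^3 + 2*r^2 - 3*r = (r)*(r^2 + 2*r - 3) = r*(r + 3)*(r - 1)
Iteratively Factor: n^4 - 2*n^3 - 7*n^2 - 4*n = (n + 1)*(n^3 - 3*n^2 - 4*n) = (n + 1)^2*(n^2 - 4*n) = (n - 4)*(n + 1)^2*(n)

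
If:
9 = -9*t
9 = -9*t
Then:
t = -1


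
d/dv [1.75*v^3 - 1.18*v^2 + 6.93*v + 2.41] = 5.25*v^2 - 2.36*v + 6.93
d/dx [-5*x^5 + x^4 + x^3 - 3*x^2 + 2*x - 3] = -25*x^4 + 4*x^3 + 3*x^2 - 6*x + 2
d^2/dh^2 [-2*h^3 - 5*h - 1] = -12*h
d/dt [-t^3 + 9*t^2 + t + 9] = -3*t^2 + 18*t + 1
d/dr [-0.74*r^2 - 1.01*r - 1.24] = -1.48*r - 1.01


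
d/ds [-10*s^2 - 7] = -20*s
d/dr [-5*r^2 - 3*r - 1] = -10*r - 3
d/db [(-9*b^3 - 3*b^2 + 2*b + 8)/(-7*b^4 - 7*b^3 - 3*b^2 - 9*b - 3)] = 3*(-21*b^6 - 14*b^5 + 16*b^4 + 138*b^3 + 94*b^2 + 22*b + 22)/(49*b^8 + 98*b^7 + 91*b^6 + 168*b^5 + 177*b^4 + 96*b^3 + 99*b^2 + 54*b + 9)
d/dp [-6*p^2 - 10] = -12*p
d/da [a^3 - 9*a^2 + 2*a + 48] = 3*a^2 - 18*a + 2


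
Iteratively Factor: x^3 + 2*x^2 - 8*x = (x - 2)*(x^2 + 4*x) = x*(x - 2)*(x + 4)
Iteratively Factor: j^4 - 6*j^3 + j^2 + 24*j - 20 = (j - 1)*(j^3 - 5*j^2 - 4*j + 20) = (j - 2)*(j - 1)*(j^2 - 3*j - 10) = (j - 2)*(j - 1)*(j + 2)*(j - 5)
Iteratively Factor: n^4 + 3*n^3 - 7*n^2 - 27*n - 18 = (n - 3)*(n^3 + 6*n^2 + 11*n + 6) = (n - 3)*(n + 1)*(n^2 + 5*n + 6) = (n - 3)*(n + 1)*(n + 3)*(n + 2)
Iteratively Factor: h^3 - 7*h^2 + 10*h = (h)*(h^2 - 7*h + 10) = h*(h - 5)*(h - 2)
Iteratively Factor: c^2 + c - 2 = (c - 1)*(c + 2)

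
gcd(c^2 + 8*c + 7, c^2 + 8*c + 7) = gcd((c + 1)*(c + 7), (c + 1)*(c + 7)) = c^2 + 8*c + 7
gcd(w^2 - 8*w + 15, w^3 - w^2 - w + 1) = 1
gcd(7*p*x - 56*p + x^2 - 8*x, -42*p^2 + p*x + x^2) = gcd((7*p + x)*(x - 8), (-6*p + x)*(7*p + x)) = 7*p + x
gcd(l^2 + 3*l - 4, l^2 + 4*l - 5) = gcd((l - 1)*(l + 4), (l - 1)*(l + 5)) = l - 1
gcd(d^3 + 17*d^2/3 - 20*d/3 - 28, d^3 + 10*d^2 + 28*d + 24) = d^2 + 8*d + 12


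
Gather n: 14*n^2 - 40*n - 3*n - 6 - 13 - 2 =14*n^2 - 43*n - 21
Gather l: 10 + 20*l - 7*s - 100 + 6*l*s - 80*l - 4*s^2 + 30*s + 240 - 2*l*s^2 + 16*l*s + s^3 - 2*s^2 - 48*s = l*(-2*s^2 + 22*s - 60) + s^3 - 6*s^2 - 25*s + 150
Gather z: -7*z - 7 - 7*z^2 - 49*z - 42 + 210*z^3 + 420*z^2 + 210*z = 210*z^3 + 413*z^2 + 154*z - 49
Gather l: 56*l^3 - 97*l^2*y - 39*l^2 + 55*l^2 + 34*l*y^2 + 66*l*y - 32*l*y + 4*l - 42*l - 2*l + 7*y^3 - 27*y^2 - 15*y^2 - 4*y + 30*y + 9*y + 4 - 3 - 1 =56*l^3 + l^2*(16 - 97*y) + l*(34*y^2 + 34*y - 40) + 7*y^3 - 42*y^2 + 35*y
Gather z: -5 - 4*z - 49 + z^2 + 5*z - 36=z^2 + z - 90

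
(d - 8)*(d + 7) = d^2 - d - 56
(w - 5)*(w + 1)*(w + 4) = w^3 - 21*w - 20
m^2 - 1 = (m - 1)*(m + 1)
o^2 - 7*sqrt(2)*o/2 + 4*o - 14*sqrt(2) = (o + 4)*(o - 7*sqrt(2)/2)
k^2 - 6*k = k*(k - 6)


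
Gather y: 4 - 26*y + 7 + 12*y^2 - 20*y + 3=12*y^2 - 46*y + 14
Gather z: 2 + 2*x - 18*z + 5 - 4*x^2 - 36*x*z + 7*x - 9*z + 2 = -4*x^2 + 9*x + z*(-36*x - 27) + 9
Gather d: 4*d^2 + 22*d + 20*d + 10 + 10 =4*d^2 + 42*d + 20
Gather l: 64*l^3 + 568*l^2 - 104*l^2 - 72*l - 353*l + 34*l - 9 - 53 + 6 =64*l^3 + 464*l^2 - 391*l - 56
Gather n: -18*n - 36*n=-54*n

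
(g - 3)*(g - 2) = g^2 - 5*g + 6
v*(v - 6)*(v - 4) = v^3 - 10*v^2 + 24*v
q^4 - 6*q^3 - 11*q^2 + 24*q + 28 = (q - 7)*(q - 2)*(q + 1)*(q + 2)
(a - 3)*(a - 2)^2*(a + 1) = a^4 - 6*a^3 + 9*a^2 + 4*a - 12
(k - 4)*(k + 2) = k^2 - 2*k - 8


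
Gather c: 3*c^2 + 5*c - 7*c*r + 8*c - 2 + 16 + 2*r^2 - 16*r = 3*c^2 + c*(13 - 7*r) + 2*r^2 - 16*r + 14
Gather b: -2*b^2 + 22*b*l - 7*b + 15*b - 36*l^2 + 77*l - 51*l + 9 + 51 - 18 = -2*b^2 + b*(22*l + 8) - 36*l^2 + 26*l + 42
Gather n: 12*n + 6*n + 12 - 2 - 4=18*n + 6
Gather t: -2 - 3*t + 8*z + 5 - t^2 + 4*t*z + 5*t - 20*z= -t^2 + t*(4*z + 2) - 12*z + 3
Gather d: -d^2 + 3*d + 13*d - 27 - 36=-d^2 + 16*d - 63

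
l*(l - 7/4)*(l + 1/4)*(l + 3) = l^4 + 3*l^3/2 - 79*l^2/16 - 21*l/16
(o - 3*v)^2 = o^2 - 6*o*v + 9*v^2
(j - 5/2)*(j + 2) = j^2 - j/2 - 5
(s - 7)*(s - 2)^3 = s^4 - 13*s^3 + 54*s^2 - 92*s + 56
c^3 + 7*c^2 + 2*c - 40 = (c - 2)*(c + 4)*(c + 5)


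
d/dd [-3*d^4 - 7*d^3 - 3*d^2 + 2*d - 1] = -12*d^3 - 21*d^2 - 6*d + 2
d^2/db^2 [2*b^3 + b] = 12*b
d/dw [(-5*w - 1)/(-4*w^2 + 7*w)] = (-20*w^2 - 8*w + 7)/(w^2*(16*w^2 - 56*w + 49))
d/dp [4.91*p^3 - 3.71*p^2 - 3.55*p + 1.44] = 14.73*p^2 - 7.42*p - 3.55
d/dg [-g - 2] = -1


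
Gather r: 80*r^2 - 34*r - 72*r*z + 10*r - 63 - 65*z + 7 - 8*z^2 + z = 80*r^2 + r*(-72*z - 24) - 8*z^2 - 64*z - 56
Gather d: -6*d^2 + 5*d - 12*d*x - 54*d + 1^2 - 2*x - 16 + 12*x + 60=-6*d^2 + d*(-12*x - 49) + 10*x + 45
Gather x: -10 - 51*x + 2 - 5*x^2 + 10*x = -5*x^2 - 41*x - 8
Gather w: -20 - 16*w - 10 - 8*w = -24*w - 30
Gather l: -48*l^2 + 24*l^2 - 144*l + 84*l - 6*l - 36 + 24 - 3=-24*l^2 - 66*l - 15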